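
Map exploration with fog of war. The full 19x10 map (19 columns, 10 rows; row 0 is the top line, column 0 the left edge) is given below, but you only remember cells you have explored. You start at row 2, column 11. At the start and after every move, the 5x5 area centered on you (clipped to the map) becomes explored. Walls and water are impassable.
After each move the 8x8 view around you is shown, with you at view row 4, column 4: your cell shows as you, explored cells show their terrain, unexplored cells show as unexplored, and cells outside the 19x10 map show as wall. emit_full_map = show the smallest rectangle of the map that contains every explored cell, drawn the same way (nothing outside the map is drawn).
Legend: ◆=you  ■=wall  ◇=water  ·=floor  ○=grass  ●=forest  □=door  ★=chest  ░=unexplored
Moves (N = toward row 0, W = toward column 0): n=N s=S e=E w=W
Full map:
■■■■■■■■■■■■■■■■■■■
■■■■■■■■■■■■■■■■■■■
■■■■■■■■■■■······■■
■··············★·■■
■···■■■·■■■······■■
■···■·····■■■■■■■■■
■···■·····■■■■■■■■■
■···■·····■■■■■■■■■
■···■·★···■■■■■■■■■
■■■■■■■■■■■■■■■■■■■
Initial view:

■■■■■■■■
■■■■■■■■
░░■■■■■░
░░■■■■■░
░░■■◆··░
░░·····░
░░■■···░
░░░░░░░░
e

■■■■■■■■
■■■■■■■■
░■■■■■■░
░■■■■■■░
░■■·◆··░
░······░
░■■····░
░░░░░░░░

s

■■■■■■■■
░■■■■■■░
░■■■■■■░
░■■····░
░···◆··░
░■■····░
░░■■■■■░
░░░░░░░░

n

■■■■■■■■
■■■■■■■■
░■■■■■■░
░■■■■■■░
░■■·◆··░
░······░
░■■····░
░░■■■■■░

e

■■■■■■■■
■■■■■■■■
■■■■■■■░
■■■■■■■░
■■··◆··░
······★░
■■·····░
░■■■■■░░

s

■■■■■■■■
■■■■■■■░
■■■■■■■░
■■·····░
····◆·★░
■■·····░
░■■■■■■░
░░░░░░░░

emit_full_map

■■■■■■■
■■■■■■■
■■·····
····◆·★
■■·····
░■■■■■■

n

■■■■■■■■
■■■■■■■■
■■■■■■■░
■■■■■■■░
■■··◆··░
······★░
■■·····░
░■■■■■■░

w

■■■■■■■■
■■■■■■■■
░■■■■■■■
░■■■■■■■
░■■·◆···
░······★
░■■·····
░░■■■■■■

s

■■■■■■■■
░■■■■■■■
░■■■■■■■
░■■·····
░···◆··★
░■■·····
░░■■■■■■
░░░░░░░░

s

░■■■■■■■
░■■■■■■■
░■■·····
░······★
░■■·◆···
░░■■■■■■
░░■■■■■░
░░░░░░░░

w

░░■■■■■■
░░■■■■■■
░░■■····
░░······
░░■■◆···
░░·■■■■■
░░·■■■■■
░░░░░░░░

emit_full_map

■■■■■■■
■■■■■■■
■■·····
······★
■■◆····
·■■■■■■
·■■■■■░

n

■■■■■■■■
░░■■■■■■
░░■■■■■■
░░■■····
░░··◆···
░░■■····
░░·■■■■■
░░·■■■■■

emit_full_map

■■■■■■■
■■■■■■■
■■·····
··◆···★
■■·····
·■■■■■■
·■■■■■░


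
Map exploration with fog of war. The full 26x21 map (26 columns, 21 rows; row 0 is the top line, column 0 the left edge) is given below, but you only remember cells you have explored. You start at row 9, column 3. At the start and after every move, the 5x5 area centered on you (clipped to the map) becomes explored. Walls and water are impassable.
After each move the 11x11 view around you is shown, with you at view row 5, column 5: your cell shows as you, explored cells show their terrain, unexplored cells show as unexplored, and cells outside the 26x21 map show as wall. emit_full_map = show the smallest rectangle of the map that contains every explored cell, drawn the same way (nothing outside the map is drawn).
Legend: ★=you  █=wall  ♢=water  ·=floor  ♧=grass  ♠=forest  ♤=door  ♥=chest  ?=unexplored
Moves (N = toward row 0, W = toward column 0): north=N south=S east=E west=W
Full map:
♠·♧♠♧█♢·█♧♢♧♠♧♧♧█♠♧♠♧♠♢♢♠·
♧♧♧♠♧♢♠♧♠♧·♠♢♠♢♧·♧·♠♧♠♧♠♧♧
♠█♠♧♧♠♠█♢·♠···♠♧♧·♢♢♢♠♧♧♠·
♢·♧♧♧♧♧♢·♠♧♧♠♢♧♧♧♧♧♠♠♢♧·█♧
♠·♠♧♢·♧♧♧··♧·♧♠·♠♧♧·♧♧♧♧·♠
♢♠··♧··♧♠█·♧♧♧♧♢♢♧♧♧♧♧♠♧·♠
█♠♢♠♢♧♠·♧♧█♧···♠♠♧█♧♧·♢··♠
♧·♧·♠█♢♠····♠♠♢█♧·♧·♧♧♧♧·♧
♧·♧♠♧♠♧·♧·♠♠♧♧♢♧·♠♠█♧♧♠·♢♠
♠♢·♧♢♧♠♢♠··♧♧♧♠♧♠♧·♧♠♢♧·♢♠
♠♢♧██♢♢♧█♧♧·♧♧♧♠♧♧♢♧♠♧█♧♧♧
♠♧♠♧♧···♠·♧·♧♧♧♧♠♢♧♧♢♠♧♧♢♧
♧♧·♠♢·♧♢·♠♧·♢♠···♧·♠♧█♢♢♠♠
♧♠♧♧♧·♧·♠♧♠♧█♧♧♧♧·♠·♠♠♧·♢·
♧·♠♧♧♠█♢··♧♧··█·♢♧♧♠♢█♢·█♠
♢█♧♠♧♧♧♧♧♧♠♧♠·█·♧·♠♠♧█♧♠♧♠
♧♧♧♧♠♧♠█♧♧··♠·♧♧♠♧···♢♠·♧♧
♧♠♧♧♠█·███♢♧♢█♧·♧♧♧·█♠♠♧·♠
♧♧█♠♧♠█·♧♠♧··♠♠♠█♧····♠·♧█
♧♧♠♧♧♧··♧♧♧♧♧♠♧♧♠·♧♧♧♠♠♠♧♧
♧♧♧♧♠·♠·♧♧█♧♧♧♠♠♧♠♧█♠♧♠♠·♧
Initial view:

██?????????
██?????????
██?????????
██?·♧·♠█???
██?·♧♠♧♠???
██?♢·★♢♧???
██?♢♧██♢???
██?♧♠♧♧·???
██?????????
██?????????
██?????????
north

██?????????
██?????????
██?????????
██?♠♢♠♢♧???
██?·♧·♠█???
██?·♧★♧♠???
██?♢·♧♢♧???
██?♢♧██♢???
██?♧♠♧♧·???
██?????????
██?????????

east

█??????????
█??????????
█??????????
█?♠♢♠♢♧♠???
█?·♧·♠█♢???
█?·♧♠★♠♧???
█?♢·♧♢♧♠???
█?♢♧██♢♢???
█?♧♠♧♧·????
█??????????
█??????????

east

???????????
???????????
???????????
?♠♢♠♢♧♠·???
?·♧·♠█♢♠???
?·♧♠♧★♧·???
?♢·♧♢♧♠♢???
?♢♧██♢♢♧???
?♧♠♧♧·?????
???????????
???????????

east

???????????
???????????
???????????
♠♢♠♢♧♠·♧???
·♧·♠█♢♠·???
·♧♠♧♠★·♧???
♢·♧♢♧♠♢♠???
♢♧██♢♢♧█???
♧♠♧♧·??????
???????????
???????????

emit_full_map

♠♢♠♢♧♠·♧
·♧·♠█♢♠·
·♧♠♧♠★·♧
♢·♧♢♧♠♢♠
♢♧██♢♢♧█
♧♠♧♧·???

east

???????????
???????????
???????????
♢♠♢♧♠·♧♧???
♧·♠█♢♠··???
♧♠♧♠♧★♧·???
·♧♢♧♠♢♠·???
♧██♢♢♧█♧???
♠♧♧·???????
???????????
???????????

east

???????????
???????????
???????????
♠♢♧♠·♧♧█???
·♠█♢♠···???
♠♧♠♧·★·♠???
♧♢♧♠♢♠··???
██♢♢♧█♧♧???
♧♧·????????
???????????
???????????

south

???????????
???????????
♠♢♧♠·♧♧█???
·♠█♢♠···???
♠♧♠♧·♧·♠???
♧♢♧♠♢★··???
██♢♢♧█♧♧???
♧♧···♠·♧???
???????????
???????????
???????????

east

???????????
???????????
♢♧♠·♧♧█????
♠█♢♠····???
♧♠♧·♧·♠♠???
♢♧♠♢♠★·♧???
█♢♢♧█♧♧·???
♧···♠·♧·???
???????????
???????????
???????????

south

???????????
♢♧♠·♧♧█????
♠█♢♠····???
♧♠♧·♧·♠♠???
♢♧♠♢♠··♧???
█♢♢♧█★♧·???
♧···♠·♧·???
???♢·♠♧·???
???????????
???????????
???????????

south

♢♧♠·♧♧█????
♠█♢♠····???
♧♠♧·♧·♠♠???
♢♧♠♢♠··♧???
█♢♢♧█♧♧·???
♧···♠★♧·???
???♢·♠♧·???
???·♠♧♠♧???
???????????
???????????
???????????

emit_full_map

♠♢♠♢♧♠·♧♧█?
·♧·♠█♢♠····
·♧♠♧♠♧·♧·♠♠
♢·♧♢♧♠♢♠··♧
♢♧██♢♢♧█♧♧·
♧♠♧♧···♠★♧·
??????♢·♠♧·
??????·♠♧♠♧

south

♠█♢♠····???
♧♠♧·♧·♠♠???
♢♧♠♢♠··♧???
█♢♢♧█♧♧·???
♧···♠·♧·???
???♢·★♧·???
???·♠♧♠♧???
???♢··♧♧???
???????????
???????????
???????????

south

♧♠♧·♧·♠♠???
♢♧♠♢♠··♧???
█♢♢♧█♧♧·???
♧···♠·♧·???
???♢·♠♧·???
???·♠★♠♧???
???♢··♧♧???
???♧♧♧♠♧???
???????????
???????????
???????????

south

♢♧♠♢♠··♧???
█♢♢♧█♧♧·???
♧···♠·♧·???
???♢·♠♧·???
???·♠♧♠♧???
???♢·★♧♧???
???♧♧♧♠♧???
???█♧♧··???
???????????
???????????
???????????

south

█♢♢♧█♧♧·???
♧···♠·♧·???
???♢·♠♧·???
???·♠♧♠♧???
???♢··♧♧???
???♧♧★♠♧???
???█♧♧··???
???███♢♧???
???????????
???????????
???????????

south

♧···♠·♧·???
???♢·♠♧·???
???·♠♧♠♧???
???♢··♧♧???
???♧♧♧♠♧???
???█♧★··???
???███♢♧???
???·♧♠♧·???
???????????
???????????
███████████

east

···♠·♧·????
??♢·♠♧·????
??·♠♧♠♧????
??♢··♧♧·???
??♧♧♧♠♧♠???
??█♧♧★·♠???
??███♢♧♢???
??·♧♠♧··???
???????????
???????????
███████████

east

··♠·♧·?????
?♢·♠♧·?????
?·♠♧♠♧?????
?♢··♧♧··???
?♧♧♧♠♧♠·???
?█♧♧·★♠·???
?███♢♧♢█???
?·♧♠♧··♠???
???????????
???????????
███████████

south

?♢·♠♧·?????
?·♠♧♠♧?????
?♢··♧♧··???
?♧♧♧♠♧♠·???
?█♧♧··♠·???
?███♢★♢█???
?·♧♠♧··♠???
???♧♧♧♧♠???
???????????
███████████
███████████

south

?·♠♧♠♧?????
?♢··♧♧··???
?♧♧♧♠♧♠·???
?█♧♧··♠·???
?███♢♧♢█???
?·♧♠♧★·♠???
???♧♧♧♧♠???
???♧█♧♧♧???
███████████
███████████
███████████

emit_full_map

♠♢♠♢♧♠·♧♧█???
·♧·♠█♢♠····??
·♧♠♧♠♧·♧·♠♠??
♢·♧♢♧♠♢♠··♧??
♢♧██♢♢♧█♧♧·??
♧♠♧♧···♠·♧·??
??????♢·♠♧·??
??????·♠♧♠♧??
??????♢··♧♧··
??????♧♧♧♠♧♠·
??????█♧♧··♠·
??????███♢♧♢█
??????·♧♠♧★·♠
????????♧♧♧♧♠
????????♧█♧♧♧

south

?♢··♧♧··???
?♧♧♧♠♧♠·???
?█♧♧··♠·???
?███♢♧♢█???
?·♧♠♧··♠???
???♧♧★♧♠???
???♧█♧♧♧???
███████████
███████████
███████████
███████████

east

♢··♧♧··????
♧♧♧♠♧♠·????
█♧♧··♠·????
███♢♧♢█♧???
·♧♠♧··♠♠???
??♧♧♧★♠♧???
??♧█♧♧♧♠???
███████████
███████████
███████████
███████████

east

··♧♧··?????
♧♧♠♧♠·?????
♧♧··♠·?????
██♢♧♢█♧·???
♧♠♧··♠♠♠???
?♧♧♧♧★♧♧???
?♧█♧♧♧♠♠???
███████████
███████████
███████████
███████████

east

·♧♧··??????
♧♠♧♠·??????
♧··♠·??????
█♢♧♢█♧·♧???
♠♧··♠♠♠█???
♧♧♧♧♠★♧♠???
♧█♧♧♧♠♠♧???
███████████
███████████
███████████
███████████

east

♧♧··???????
♠♧♠·???????
··♠·???????
♢♧♢█♧·♧♧???
♧··♠♠♠█♧???
♧♧♧♠♧★♠·???
█♧♧♧♠♠♧♠???
███████████
███████████
███████████
███████████

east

♧··????????
♧♠·????????
·♠·????????
♧♢█♧·♧♧♧???
··♠♠♠█♧·???
♧♧♠♧♧★·♧???
♧♧♧♠♠♧♠♧???
███████████
███████████
███████████
███████████

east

··?????????
♠·?????????
♠·?????????
♢█♧·♧♧♧·???
·♠♠♠█♧··???
♧♠♧♧♠★♧♧???
♧♧♠♠♧♠♧█???
███████████
███████████
███████████
███████████

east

·??????????
·??????????
·??????????
█♧·♧♧♧·█???
♠♠♠█♧···???
♠♧♧♠·★♧♧???
♧♠♠♧♠♧█♠???
███████████
███████████
███████████
███████████

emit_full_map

♠♢♠♢♧♠·♧♧█??????????
·♧·♠█♢♠····?????????
·♧♠♧♠♧·♧·♠♠?????????
♢·♧♢♧♠♢♠··♧?????????
♢♧██♢♢♧█♧♧·?????????
♧♠♧♧···♠·♧·?????????
??????♢·♠♧·?????????
??????·♠♧♠♧?????????
??????♢··♧♧··???????
??????♧♧♧♠♧♠·???????
??????█♧♧··♠·???????
??????███♢♧♢█♧·♧♧♧·█
??????·♧♠♧··♠♠♠█♧···
????????♧♧♧♧♠♧♧♠·★♧♧
????????♧█♧♧♧♠♠♧♠♧█♠


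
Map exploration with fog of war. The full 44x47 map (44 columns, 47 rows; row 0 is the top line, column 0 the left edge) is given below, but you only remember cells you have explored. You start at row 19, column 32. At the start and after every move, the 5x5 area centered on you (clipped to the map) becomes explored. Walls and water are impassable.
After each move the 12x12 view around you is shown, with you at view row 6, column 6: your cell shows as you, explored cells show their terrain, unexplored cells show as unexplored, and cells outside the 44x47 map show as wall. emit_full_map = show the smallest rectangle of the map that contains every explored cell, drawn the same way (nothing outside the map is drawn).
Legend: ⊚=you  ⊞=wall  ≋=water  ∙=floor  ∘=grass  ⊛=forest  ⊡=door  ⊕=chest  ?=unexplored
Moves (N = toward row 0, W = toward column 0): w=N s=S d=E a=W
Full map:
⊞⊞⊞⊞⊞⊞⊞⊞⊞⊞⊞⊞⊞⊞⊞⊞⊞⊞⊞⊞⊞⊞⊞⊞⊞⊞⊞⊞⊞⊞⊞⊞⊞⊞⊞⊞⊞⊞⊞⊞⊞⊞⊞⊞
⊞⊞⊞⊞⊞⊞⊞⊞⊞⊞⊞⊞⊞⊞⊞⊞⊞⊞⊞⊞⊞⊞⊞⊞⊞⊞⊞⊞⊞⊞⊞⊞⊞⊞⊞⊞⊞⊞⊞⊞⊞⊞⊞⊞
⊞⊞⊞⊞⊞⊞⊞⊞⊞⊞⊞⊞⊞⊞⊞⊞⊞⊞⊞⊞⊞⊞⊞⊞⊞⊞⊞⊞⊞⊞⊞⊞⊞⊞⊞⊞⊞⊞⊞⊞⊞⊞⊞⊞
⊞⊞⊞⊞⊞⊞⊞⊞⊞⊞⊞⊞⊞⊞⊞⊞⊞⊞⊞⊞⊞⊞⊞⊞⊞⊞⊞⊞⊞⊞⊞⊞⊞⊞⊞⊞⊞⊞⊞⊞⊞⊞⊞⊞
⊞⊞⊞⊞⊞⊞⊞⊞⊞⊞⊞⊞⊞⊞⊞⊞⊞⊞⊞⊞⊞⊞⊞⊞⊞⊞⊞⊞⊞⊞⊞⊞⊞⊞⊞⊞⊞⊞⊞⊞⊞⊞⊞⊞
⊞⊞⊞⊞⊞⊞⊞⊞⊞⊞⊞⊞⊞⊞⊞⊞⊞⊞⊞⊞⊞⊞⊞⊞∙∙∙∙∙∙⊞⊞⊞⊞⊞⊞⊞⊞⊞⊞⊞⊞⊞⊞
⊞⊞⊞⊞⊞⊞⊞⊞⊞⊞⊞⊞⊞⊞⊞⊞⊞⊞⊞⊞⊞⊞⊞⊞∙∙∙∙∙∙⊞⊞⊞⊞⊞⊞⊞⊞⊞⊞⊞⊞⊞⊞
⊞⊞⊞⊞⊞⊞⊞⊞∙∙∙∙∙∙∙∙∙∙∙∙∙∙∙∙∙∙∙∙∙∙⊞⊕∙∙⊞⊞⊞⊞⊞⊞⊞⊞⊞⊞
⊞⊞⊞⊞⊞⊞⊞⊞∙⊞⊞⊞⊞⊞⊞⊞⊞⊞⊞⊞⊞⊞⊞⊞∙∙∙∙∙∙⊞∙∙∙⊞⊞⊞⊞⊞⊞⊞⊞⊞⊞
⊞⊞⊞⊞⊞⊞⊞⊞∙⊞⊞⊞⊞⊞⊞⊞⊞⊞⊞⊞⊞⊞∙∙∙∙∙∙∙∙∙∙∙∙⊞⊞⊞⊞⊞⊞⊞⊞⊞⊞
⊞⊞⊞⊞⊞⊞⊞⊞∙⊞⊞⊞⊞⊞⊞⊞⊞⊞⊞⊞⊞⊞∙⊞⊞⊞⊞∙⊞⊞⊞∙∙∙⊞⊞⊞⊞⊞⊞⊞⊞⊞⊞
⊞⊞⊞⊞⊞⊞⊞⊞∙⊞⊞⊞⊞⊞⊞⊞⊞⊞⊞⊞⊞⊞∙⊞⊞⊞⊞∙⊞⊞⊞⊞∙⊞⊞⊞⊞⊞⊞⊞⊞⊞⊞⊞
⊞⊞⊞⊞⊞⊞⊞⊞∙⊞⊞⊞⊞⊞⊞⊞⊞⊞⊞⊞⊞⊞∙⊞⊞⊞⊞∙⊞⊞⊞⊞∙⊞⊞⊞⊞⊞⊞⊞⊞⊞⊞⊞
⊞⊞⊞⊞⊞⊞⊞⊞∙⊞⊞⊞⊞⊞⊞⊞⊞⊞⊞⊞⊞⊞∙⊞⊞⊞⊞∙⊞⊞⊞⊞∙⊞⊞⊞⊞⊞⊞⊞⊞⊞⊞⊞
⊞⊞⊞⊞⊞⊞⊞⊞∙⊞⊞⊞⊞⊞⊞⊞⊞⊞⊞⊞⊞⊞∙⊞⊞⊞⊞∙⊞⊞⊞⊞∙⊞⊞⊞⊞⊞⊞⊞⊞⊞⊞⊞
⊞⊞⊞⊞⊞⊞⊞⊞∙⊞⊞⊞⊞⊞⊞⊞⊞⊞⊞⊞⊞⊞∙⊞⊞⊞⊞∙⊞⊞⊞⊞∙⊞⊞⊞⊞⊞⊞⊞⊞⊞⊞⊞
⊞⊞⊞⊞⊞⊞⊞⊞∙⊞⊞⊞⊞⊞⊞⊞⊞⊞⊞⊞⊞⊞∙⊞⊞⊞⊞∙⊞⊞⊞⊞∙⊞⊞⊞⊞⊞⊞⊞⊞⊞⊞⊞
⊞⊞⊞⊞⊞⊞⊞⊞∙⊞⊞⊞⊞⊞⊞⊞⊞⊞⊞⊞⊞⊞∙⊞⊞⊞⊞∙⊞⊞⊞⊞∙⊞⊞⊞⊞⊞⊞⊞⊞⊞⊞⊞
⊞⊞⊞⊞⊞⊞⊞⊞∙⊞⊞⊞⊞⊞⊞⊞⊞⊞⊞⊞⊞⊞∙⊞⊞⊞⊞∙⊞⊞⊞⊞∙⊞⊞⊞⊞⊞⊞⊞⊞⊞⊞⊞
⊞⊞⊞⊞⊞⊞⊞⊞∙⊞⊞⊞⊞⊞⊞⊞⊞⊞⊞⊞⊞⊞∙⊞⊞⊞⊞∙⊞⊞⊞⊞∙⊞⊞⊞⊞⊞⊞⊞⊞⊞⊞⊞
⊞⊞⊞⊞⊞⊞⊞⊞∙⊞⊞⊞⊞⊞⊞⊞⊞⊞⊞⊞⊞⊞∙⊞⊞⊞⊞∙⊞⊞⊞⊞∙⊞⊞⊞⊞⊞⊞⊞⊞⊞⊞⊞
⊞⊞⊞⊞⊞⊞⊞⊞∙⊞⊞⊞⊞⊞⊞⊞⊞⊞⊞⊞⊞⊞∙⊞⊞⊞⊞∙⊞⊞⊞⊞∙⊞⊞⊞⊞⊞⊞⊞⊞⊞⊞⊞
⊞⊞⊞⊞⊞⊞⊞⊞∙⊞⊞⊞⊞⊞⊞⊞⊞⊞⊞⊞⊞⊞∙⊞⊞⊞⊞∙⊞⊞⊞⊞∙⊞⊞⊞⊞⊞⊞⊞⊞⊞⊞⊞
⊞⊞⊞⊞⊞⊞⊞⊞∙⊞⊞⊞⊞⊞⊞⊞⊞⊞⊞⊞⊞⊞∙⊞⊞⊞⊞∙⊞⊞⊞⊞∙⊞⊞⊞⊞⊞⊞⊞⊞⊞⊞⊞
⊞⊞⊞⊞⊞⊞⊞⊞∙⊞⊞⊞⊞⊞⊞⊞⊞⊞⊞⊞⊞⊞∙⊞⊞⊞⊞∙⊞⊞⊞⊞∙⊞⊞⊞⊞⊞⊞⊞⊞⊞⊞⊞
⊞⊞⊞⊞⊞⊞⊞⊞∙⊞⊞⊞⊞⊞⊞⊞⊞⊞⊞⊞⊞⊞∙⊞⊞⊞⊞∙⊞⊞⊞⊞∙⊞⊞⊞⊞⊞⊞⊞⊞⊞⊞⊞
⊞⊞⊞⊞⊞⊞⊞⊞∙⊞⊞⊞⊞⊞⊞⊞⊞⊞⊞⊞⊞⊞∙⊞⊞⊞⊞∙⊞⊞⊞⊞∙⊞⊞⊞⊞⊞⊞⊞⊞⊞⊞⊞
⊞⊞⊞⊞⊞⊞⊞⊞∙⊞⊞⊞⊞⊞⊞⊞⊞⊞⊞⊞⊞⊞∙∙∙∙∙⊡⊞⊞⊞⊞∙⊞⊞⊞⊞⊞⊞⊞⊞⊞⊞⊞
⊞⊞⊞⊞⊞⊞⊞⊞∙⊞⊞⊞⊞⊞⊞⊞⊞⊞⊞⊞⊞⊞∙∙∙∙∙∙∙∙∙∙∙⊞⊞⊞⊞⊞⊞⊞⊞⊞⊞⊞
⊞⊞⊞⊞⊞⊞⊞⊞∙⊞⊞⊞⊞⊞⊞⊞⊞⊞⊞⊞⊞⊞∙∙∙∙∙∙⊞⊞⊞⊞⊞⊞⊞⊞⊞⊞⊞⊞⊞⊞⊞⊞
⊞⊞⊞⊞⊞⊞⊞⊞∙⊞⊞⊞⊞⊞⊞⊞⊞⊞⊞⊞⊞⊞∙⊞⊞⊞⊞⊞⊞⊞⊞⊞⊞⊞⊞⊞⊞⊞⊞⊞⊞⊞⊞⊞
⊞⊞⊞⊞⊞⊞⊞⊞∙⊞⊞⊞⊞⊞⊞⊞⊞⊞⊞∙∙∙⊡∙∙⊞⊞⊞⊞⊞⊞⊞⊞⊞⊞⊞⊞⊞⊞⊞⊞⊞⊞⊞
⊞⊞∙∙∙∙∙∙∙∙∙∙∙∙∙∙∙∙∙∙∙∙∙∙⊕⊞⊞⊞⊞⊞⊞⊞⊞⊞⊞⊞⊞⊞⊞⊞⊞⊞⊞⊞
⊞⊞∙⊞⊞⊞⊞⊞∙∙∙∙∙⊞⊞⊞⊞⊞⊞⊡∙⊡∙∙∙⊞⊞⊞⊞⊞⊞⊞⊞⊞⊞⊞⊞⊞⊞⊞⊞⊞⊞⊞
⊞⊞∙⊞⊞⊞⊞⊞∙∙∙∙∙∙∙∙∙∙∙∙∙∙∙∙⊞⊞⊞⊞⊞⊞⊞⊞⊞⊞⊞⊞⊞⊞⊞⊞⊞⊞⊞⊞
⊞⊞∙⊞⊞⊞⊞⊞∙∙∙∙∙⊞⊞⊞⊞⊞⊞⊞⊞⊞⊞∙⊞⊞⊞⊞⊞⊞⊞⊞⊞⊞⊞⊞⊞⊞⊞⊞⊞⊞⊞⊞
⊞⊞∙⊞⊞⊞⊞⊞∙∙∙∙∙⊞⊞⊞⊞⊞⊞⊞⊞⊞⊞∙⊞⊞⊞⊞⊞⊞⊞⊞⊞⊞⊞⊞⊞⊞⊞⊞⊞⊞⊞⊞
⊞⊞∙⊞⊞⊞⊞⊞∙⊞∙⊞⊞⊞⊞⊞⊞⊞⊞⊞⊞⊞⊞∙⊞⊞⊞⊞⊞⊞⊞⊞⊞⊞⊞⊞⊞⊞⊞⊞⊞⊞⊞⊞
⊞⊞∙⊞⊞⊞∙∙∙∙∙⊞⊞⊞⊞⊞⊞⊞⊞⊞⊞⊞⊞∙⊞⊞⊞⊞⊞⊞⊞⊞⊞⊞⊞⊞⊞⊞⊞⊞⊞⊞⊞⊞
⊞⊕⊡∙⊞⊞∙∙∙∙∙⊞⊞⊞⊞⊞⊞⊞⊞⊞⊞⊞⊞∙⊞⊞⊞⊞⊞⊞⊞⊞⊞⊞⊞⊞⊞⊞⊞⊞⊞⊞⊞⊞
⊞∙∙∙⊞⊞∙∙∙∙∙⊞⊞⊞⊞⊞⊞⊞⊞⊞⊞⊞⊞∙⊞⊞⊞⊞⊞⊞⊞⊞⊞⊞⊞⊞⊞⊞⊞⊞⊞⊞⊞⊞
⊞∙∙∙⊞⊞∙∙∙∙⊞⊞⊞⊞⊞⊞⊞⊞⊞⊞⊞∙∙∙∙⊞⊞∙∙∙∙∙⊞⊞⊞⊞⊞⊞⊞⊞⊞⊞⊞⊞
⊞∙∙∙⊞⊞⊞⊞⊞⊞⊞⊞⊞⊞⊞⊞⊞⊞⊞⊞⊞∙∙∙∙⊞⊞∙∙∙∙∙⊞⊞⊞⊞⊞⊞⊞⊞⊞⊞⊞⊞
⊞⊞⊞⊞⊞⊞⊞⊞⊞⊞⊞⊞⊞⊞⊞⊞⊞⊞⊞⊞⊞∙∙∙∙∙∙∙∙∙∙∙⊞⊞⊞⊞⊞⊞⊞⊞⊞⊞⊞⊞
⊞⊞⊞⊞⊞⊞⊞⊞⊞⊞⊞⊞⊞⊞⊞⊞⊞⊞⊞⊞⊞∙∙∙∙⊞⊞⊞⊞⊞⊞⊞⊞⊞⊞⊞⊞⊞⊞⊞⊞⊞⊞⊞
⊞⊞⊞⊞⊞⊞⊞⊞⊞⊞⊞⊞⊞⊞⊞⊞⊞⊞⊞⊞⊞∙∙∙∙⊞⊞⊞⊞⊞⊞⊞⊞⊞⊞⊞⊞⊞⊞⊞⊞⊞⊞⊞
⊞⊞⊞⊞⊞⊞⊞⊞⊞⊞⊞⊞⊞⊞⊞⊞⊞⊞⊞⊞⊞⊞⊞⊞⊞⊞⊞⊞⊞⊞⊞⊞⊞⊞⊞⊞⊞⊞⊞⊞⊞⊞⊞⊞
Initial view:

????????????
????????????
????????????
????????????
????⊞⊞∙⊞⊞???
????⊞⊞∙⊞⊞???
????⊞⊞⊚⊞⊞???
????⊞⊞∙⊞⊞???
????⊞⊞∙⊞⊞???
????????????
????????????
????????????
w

????????????
????????????
????????????
????????????
????⊞⊞∙⊞⊞???
????⊞⊞∙⊞⊞???
????⊞⊞⊚⊞⊞???
????⊞⊞∙⊞⊞???
????⊞⊞∙⊞⊞???
????⊞⊞∙⊞⊞???
????????????
????????????

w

????????????
????????????
????????????
????????????
????⊞⊞∙⊞⊞???
????⊞⊞∙⊞⊞???
????⊞⊞⊚⊞⊞???
????⊞⊞∙⊞⊞???
????⊞⊞∙⊞⊞???
????⊞⊞∙⊞⊞???
????⊞⊞∙⊞⊞???
????????????

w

????????????
????????????
????????????
????????????
????⊞⊞∙⊞⊞???
????⊞⊞∙⊞⊞???
????⊞⊞⊚⊞⊞???
????⊞⊞∙⊞⊞???
????⊞⊞∙⊞⊞???
????⊞⊞∙⊞⊞???
????⊞⊞∙⊞⊞???
????⊞⊞∙⊞⊞???

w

????????????
????????????
????????????
????????????
????⊞⊞∙⊞⊞???
????⊞⊞∙⊞⊞???
????⊞⊞⊚⊞⊞???
????⊞⊞∙⊞⊞???
????⊞⊞∙⊞⊞???
????⊞⊞∙⊞⊞???
????⊞⊞∙⊞⊞???
????⊞⊞∙⊞⊞???


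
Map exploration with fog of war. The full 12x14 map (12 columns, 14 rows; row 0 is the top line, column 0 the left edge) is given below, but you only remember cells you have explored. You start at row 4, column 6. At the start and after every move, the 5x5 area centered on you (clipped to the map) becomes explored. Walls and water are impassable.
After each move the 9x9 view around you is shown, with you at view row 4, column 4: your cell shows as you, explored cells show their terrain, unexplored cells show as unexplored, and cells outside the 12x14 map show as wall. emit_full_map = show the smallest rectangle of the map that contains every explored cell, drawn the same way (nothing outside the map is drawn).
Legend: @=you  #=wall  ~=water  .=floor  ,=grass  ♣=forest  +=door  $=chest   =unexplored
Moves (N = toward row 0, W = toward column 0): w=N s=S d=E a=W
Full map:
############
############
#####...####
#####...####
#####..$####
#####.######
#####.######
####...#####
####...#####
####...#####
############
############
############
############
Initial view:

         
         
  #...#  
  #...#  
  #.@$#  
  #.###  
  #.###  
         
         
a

         
         
  ##...# 
  ##...# 
  ##@.$# 
  ##.### 
  ##.### 
         
         

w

#########
         
  #####  
  ##...# 
  ##@..# 
  ##..$# 
  ##.### 
  ##.### 
         

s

         
  #####  
  ##...# 
  ##...# 
  ##@.$# 
  ##.### 
  ##.### 
         
         

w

#########
         
  #####  
  ##...# 
  ##@..# 
  ##..$# 
  ##.### 
  ##.### 
         

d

#########
         
 ######  
 ##...#  
 ##.@.#  
 ##..$#  
 ##.###  
 ##.###  
         

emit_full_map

######
##...#
##.@.#
##..$#
##.###
##.###

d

#########
         
#######  
##...##  
##..@##  
##..$##  
##.####  
##.###   
         

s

         
#######  
##...##  
##...##  
##..@##  
##.####  
##.####  
         
         

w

#########
         
#######  
##...##  
##..@##  
##..$##  
##.####  
##.####  
         

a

#########
         
 ####### 
 ##...## 
 ##.@.## 
 ##..$## 
 ##.#### 
 ##.#### 
         

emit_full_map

#######
##...##
##.@.##
##..$##
##.####
##.####

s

         
 ####### 
 ##...## 
 ##...## 
 ##.@$## 
 ##.#### 
 ##.#### 
         
         

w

#########
         
 ####### 
 ##...## 
 ##.@.## 
 ##..$## 
 ##.#### 
 ##.#### 
         

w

#########
#########
  #####  
 ####### 
 ##.@.## 
 ##...## 
 ##..$## 
 ##.#### 
 ##.#### 

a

#########
#########
  ###### 
  #######
  ##@..##
  ##...##
  ##..$##
  ##.####
  ##.####

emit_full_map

###### 
#######
##@..##
##...##
##..$##
##.####
##.####


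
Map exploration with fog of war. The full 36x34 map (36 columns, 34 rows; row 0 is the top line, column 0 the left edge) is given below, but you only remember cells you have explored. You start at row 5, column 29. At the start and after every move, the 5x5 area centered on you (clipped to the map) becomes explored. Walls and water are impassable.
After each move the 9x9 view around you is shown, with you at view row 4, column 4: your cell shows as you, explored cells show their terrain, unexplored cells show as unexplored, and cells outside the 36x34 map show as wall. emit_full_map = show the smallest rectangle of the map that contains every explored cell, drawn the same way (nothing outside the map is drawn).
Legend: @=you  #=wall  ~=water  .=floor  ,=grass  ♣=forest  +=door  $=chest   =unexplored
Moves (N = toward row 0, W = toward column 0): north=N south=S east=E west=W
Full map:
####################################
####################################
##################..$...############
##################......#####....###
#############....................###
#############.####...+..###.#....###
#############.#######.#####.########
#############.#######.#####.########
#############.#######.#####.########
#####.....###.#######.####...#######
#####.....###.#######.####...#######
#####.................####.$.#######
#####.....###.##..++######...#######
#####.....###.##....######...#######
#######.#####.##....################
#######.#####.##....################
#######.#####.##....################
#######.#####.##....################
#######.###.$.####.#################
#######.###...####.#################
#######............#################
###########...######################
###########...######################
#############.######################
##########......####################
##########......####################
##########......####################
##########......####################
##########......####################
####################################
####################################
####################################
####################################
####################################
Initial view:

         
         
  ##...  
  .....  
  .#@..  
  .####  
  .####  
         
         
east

         
         
 ##....  
 ......  
 .#.@..  
 .#####  
 .#####  
         
         

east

         
         
##....#  
......#  
.#..@.#  
.######  
.######  
         
         

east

        #
        #
#....## #
.....## #
#...@## #
####### #
####### #
        #
        #

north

        #
        #
  ##### #
#....## #
....@## #
#....## #
####### #
####### #
        #

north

#########
        #
  ##### #
  ##### #
#...@## #
.....## #
#....## #
####### #
####### #

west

#########
         
  ###### 
  ###### 
##..@.## 
......## 
.#....## 
.####### 
.####### 

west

#########
         
  #######
  #######
 ##.@..##
 ......##
 .#....##
 .#######
 .#######

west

#########
         
  #######
  #######
  ##@...#
  ......#
  .#....#
  .######
  .######

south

         
  #######
  #######
  ##....#
  ..@...#
  .#....#
  .######
  .######
         

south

  #######
  #######
  ##....#
  ......#
  .#@...#
  .######
  .######
         
         

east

 ########
 ########
 ##....##
 ......##
 .#.@..##
 .#######
 .#######
         
         

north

         
 ########
 ########
 ##....##
 ...@..##
 .#....##
 .#######
 .#######
         

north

#########
         
 ########
 ########
 ##.@..##
 ......##
 .#....##
 .#######
 .#######

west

#########
         
  #######
  #######
  ##@...#
  ......#
  .#....#
  .######
  .######

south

         
  #######
  #######
  ##....#
  ..@...#
  .#....#
  .######
  .######
         

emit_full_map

########
########
##....##
..@...##
.#....##
.#######
.#######

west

         
   ######
  #######
  ###....
  ..@....
  #.#....
  #.#####
   .#####
         

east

         
  #######
 ########
 ###....#
 ...@...#
 #.#....#
 #.######
  .######
         

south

  #######
 ########
 ###....#
 .......#
 #.#@...#
 #.######
  .######
         
         

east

 ########
#########
###....##
.......##
#.#.@..##
#.#######
 .#######
         
         

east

######## 
######## 
##....## 
......## 
.#..@.## 
.####### 
.####### 
         
         

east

####### #
####### #
#....## #
.....## #
#...@## #
####### #
####### #
        #
        #

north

        #
####### #
####### #
#....## #
....@## #
#....## #
####### #
####### #
        #

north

#########
        #
####### #
####### #
#...@## #
.....## #
#....## #
####### #
####### #

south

        #
####### #
####### #
#....## #
....@## #
#....## #
####### #
####### #
        #

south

####### #
####### #
#....## #
.....## #
#...@## #
####### #
####### #
        #
        #


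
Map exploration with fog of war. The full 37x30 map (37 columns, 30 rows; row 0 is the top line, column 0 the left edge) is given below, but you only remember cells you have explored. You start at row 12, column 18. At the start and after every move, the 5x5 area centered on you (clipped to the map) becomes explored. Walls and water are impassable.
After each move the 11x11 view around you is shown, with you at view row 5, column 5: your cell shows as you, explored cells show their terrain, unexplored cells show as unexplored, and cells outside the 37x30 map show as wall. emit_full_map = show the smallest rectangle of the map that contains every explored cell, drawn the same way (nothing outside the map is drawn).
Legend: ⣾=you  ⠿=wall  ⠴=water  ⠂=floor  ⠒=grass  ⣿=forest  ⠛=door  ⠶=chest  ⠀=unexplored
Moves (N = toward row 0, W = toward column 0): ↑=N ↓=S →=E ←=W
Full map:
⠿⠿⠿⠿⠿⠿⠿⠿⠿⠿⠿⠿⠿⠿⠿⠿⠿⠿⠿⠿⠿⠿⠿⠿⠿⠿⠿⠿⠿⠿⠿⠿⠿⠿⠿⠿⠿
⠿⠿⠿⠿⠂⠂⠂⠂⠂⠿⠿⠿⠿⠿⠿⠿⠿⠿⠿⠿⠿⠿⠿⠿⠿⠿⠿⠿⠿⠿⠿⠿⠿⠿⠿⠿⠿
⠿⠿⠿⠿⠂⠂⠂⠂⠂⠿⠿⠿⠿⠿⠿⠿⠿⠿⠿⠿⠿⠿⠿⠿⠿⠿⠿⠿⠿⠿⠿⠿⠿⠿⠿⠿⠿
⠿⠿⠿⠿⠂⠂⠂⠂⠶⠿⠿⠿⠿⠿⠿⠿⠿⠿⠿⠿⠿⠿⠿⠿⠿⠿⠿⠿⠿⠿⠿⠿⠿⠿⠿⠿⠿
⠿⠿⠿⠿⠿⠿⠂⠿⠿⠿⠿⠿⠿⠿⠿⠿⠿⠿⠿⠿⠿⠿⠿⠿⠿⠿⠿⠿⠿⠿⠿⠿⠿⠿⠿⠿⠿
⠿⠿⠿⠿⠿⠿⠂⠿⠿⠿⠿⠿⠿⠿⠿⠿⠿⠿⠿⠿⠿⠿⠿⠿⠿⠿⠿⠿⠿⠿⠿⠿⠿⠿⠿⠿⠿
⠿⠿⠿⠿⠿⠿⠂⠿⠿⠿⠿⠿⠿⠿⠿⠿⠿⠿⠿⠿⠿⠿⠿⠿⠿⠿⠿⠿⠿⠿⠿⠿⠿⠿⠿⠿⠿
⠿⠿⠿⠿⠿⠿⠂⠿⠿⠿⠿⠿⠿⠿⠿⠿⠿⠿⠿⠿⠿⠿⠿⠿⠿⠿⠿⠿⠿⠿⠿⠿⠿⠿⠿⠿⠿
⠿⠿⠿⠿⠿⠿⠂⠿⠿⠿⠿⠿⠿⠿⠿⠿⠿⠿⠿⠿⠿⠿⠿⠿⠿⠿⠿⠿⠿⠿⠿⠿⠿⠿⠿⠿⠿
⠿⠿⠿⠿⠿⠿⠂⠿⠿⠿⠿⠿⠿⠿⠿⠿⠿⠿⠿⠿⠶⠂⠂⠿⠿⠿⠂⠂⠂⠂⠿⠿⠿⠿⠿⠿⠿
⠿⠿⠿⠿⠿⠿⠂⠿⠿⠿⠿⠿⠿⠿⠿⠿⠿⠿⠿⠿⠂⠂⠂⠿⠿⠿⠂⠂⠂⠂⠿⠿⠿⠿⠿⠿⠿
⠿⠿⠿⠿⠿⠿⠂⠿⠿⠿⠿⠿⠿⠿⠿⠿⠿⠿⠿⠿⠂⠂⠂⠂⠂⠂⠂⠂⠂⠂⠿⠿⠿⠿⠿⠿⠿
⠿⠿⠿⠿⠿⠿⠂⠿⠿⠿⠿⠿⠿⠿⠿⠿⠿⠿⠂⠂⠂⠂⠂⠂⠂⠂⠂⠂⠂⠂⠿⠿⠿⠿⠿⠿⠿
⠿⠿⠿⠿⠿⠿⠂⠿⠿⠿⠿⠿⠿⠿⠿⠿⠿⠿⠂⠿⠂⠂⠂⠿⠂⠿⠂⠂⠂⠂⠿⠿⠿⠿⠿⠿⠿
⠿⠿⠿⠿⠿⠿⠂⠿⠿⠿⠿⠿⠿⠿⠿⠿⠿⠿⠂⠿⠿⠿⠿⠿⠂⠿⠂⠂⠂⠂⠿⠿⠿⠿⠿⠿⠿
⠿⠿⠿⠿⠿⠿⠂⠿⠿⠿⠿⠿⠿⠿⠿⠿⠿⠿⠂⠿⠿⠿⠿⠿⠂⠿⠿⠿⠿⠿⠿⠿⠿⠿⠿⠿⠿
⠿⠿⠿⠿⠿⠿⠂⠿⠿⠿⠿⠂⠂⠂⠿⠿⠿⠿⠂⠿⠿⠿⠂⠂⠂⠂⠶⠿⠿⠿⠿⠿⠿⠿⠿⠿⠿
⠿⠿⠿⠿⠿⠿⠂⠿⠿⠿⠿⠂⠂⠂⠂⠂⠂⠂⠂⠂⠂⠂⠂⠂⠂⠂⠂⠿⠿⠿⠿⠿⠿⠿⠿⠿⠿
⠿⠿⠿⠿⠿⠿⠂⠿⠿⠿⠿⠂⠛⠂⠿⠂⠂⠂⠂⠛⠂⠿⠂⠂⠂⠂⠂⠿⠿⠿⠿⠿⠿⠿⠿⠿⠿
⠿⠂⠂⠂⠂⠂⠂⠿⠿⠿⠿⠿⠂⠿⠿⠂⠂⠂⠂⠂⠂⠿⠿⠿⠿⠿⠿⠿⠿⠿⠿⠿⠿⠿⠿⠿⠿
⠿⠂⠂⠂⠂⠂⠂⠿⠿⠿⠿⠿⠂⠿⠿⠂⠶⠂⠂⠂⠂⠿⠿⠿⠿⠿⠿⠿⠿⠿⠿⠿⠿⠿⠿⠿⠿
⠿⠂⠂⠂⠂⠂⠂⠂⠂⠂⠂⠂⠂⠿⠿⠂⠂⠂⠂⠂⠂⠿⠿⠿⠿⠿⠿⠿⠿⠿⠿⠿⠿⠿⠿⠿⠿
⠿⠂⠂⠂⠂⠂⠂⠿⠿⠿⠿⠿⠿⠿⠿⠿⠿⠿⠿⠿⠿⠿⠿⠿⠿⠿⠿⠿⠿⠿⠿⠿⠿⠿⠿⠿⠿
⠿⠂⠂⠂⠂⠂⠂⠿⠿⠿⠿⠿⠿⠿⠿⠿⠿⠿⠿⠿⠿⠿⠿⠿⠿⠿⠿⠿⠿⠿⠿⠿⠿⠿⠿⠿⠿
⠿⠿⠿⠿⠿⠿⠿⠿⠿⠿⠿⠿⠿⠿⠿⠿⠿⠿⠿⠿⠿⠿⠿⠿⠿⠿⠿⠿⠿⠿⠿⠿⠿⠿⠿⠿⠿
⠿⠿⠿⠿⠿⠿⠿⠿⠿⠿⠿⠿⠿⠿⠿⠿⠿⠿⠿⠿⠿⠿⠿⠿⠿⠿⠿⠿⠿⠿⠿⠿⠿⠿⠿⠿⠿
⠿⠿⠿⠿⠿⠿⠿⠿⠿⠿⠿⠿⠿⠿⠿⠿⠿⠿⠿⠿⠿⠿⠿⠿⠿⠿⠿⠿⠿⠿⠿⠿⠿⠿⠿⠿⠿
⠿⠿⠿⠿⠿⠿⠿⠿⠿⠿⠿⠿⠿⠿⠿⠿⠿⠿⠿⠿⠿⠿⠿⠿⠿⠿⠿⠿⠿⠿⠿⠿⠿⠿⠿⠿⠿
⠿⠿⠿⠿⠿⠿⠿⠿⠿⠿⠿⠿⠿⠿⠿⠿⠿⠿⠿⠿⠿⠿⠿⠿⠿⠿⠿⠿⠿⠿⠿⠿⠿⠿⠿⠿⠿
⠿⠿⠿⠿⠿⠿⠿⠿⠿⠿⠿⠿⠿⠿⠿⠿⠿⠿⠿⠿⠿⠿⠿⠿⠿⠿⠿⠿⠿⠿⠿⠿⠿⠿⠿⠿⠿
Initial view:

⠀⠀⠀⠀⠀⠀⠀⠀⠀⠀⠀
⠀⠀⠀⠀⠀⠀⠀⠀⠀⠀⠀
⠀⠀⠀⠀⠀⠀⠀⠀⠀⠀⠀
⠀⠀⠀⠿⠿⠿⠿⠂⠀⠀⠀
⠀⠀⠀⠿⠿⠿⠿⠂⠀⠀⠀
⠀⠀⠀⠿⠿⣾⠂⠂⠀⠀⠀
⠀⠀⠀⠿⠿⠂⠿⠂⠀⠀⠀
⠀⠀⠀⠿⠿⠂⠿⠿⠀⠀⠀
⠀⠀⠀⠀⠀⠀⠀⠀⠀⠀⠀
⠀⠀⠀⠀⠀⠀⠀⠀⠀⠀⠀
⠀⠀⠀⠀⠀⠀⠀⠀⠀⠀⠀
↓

⠀⠀⠀⠀⠀⠀⠀⠀⠀⠀⠀
⠀⠀⠀⠀⠀⠀⠀⠀⠀⠀⠀
⠀⠀⠀⠿⠿⠿⠿⠂⠀⠀⠀
⠀⠀⠀⠿⠿⠿⠿⠂⠀⠀⠀
⠀⠀⠀⠿⠿⠂⠂⠂⠀⠀⠀
⠀⠀⠀⠿⠿⣾⠿⠂⠀⠀⠀
⠀⠀⠀⠿⠿⠂⠿⠿⠀⠀⠀
⠀⠀⠀⠿⠿⠂⠿⠿⠀⠀⠀
⠀⠀⠀⠀⠀⠀⠀⠀⠀⠀⠀
⠀⠀⠀⠀⠀⠀⠀⠀⠀⠀⠀
⠀⠀⠀⠀⠀⠀⠀⠀⠀⠀⠀

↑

⠀⠀⠀⠀⠀⠀⠀⠀⠀⠀⠀
⠀⠀⠀⠀⠀⠀⠀⠀⠀⠀⠀
⠀⠀⠀⠀⠀⠀⠀⠀⠀⠀⠀
⠀⠀⠀⠿⠿⠿⠿⠂⠀⠀⠀
⠀⠀⠀⠿⠿⠿⠿⠂⠀⠀⠀
⠀⠀⠀⠿⠿⣾⠂⠂⠀⠀⠀
⠀⠀⠀⠿⠿⠂⠿⠂⠀⠀⠀
⠀⠀⠀⠿⠿⠂⠿⠿⠀⠀⠀
⠀⠀⠀⠿⠿⠂⠿⠿⠀⠀⠀
⠀⠀⠀⠀⠀⠀⠀⠀⠀⠀⠀
⠀⠀⠀⠀⠀⠀⠀⠀⠀⠀⠀

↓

⠀⠀⠀⠀⠀⠀⠀⠀⠀⠀⠀
⠀⠀⠀⠀⠀⠀⠀⠀⠀⠀⠀
⠀⠀⠀⠿⠿⠿⠿⠂⠀⠀⠀
⠀⠀⠀⠿⠿⠿⠿⠂⠀⠀⠀
⠀⠀⠀⠿⠿⠂⠂⠂⠀⠀⠀
⠀⠀⠀⠿⠿⣾⠿⠂⠀⠀⠀
⠀⠀⠀⠿⠿⠂⠿⠿⠀⠀⠀
⠀⠀⠀⠿⠿⠂⠿⠿⠀⠀⠀
⠀⠀⠀⠀⠀⠀⠀⠀⠀⠀⠀
⠀⠀⠀⠀⠀⠀⠀⠀⠀⠀⠀
⠀⠀⠀⠀⠀⠀⠀⠀⠀⠀⠀

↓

⠀⠀⠀⠀⠀⠀⠀⠀⠀⠀⠀
⠀⠀⠀⠿⠿⠿⠿⠂⠀⠀⠀
⠀⠀⠀⠿⠿⠿⠿⠂⠀⠀⠀
⠀⠀⠀⠿⠿⠂⠂⠂⠀⠀⠀
⠀⠀⠀⠿⠿⠂⠿⠂⠀⠀⠀
⠀⠀⠀⠿⠿⣾⠿⠿⠀⠀⠀
⠀⠀⠀⠿⠿⠂⠿⠿⠀⠀⠀
⠀⠀⠀⠿⠿⠂⠿⠿⠀⠀⠀
⠀⠀⠀⠀⠀⠀⠀⠀⠀⠀⠀
⠀⠀⠀⠀⠀⠀⠀⠀⠀⠀⠀
⠀⠀⠀⠀⠀⠀⠀⠀⠀⠀⠀

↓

⠀⠀⠀⠿⠿⠿⠿⠂⠀⠀⠀
⠀⠀⠀⠿⠿⠿⠿⠂⠀⠀⠀
⠀⠀⠀⠿⠿⠂⠂⠂⠀⠀⠀
⠀⠀⠀⠿⠿⠂⠿⠂⠀⠀⠀
⠀⠀⠀⠿⠿⠂⠿⠿⠀⠀⠀
⠀⠀⠀⠿⠿⣾⠿⠿⠀⠀⠀
⠀⠀⠀⠿⠿⠂⠿⠿⠀⠀⠀
⠀⠀⠀⠂⠂⠂⠂⠂⠀⠀⠀
⠀⠀⠀⠀⠀⠀⠀⠀⠀⠀⠀
⠀⠀⠀⠀⠀⠀⠀⠀⠀⠀⠀
⠀⠀⠀⠀⠀⠀⠀⠀⠀⠀⠀

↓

⠀⠀⠀⠿⠿⠿⠿⠂⠀⠀⠀
⠀⠀⠀⠿⠿⠂⠂⠂⠀⠀⠀
⠀⠀⠀⠿⠿⠂⠿⠂⠀⠀⠀
⠀⠀⠀⠿⠿⠂⠿⠿⠀⠀⠀
⠀⠀⠀⠿⠿⠂⠿⠿⠀⠀⠀
⠀⠀⠀⠿⠿⣾⠿⠿⠀⠀⠀
⠀⠀⠀⠂⠂⠂⠂⠂⠀⠀⠀
⠀⠀⠀⠂⠂⠂⠛⠂⠀⠀⠀
⠀⠀⠀⠀⠀⠀⠀⠀⠀⠀⠀
⠀⠀⠀⠀⠀⠀⠀⠀⠀⠀⠀
⠀⠀⠀⠀⠀⠀⠀⠀⠀⠀⠀

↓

⠀⠀⠀⠿⠿⠂⠂⠂⠀⠀⠀
⠀⠀⠀⠿⠿⠂⠿⠂⠀⠀⠀
⠀⠀⠀⠿⠿⠂⠿⠿⠀⠀⠀
⠀⠀⠀⠿⠿⠂⠿⠿⠀⠀⠀
⠀⠀⠀⠿⠿⠂⠿⠿⠀⠀⠀
⠀⠀⠀⠂⠂⣾⠂⠂⠀⠀⠀
⠀⠀⠀⠂⠂⠂⠛⠂⠀⠀⠀
⠀⠀⠀⠂⠂⠂⠂⠂⠀⠀⠀
⠀⠀⠀⠀⠀⠀⠀⠀⠀⠀⠀
⠀⠀⠀⠀⠀⠀⠀⠀⠀⠀⠀
⠀⠀⠀⠀⠀⠀⠀⠀⠀⠀⠀

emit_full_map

⠿⠿⠿⠿⠂
⠿⠿⠿⠿⠂
⠿⠿⠂⠂⠂
⠿⠿⠂⠿⠂
⠿⠿⠂⠿⠿
⠿⠿⠂⠿⠿
⠿⠿⠂⠿⠿
⠂⠂⣾⠂⠂
⠂⠂⠂⠛⠂
⠂⠂⠂⠂⠂

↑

⠀⠀⠀⠿⠿⠿⠿⠂⠀⠀⠀
⠀⠀⠀⠿⠿⠂⠂⠂⠀⠀⠀
⠀⠀⠀⠿⠿⠂⠿⠂⠀⠀⠀
⠀⠀⠀⠿⠿⠂⠿⠿⠀⠀⠀
⠀⠀⠀⠿⠿⠂⠿⠿⠀⠀⠀
⠀⠀⠀⠿⠿⣾⠿⠿⠀⠀⠀
⠀⠀⠀⠂⠂⠂⠂⠂⠀⠀⠀
⠀⠀⠀⠂⠂⠂⠛⠂⠀⠀⠀
⠀⠀⠀⠂⠂⠂⠂⠂⠀⠀⠀
⠀⠀⠀⠀⠀⠀⠀⠀⠀⠀⠀
⠀⠀⠀⠀⠀⠀⠀⠀⠀⠀⠀

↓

⠀⠀⠀⠿⠿⠂⠂⠂⠀⠀⠀
⠀⠀⠀⠿⠿⠂⠿⠂⠀⠀⠀
⠀⠀⠀⠿⠿⠂⠿⠿⠀⠀⠀
⠀⠀⠀⠿⠿⠂⠿⠿⠀⠀⠀
⠀⠀⠀⠿⠿⠂⠿⠿⠀⠀⠀
⠀⠀⠀⠂⠂⣾⠂⠂⠀⠀⠀
⠀⠀⠀⠂⠂⠂⠛⠂⠀⠀⠀
⠀⠀⠀⠂⠂⠂⠂⠂⠀⠀⠀
⠀⠀⠀⠀⠀⠀⠀⠀⠀⠀⠀
⠀⠀⠀⠀⠀⠀⠀⠀⠀⠀⠀
⠀⠀⠀⠀⠀⠀⠀⠀⠀⠀⠀

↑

⠀⠀⠀⠿⠿⠿⠿⠂⠀⠀⠀
⠀⠀⠀⠿⠿⠂⠂⠂⠀⠀⠀
⠀⠀⠀⠿⠿⠂⠿⠂⠀⠀⠀
⠀⠀⠀⠿⠿⠂⠿⠿⠀⠀⠀
⠀⠀⠀⠿⠿⠂⠿⠿⠀⠀⠀
⠀⠀⠀⠿⠿⣾⠿⠿⠀⠀⠀
⠀⠀⠀⠂⠂⠂⠂⠂⠀⠀⠀
⠀⠀⠀⠂⠂⠂⠛⠂⠀⠀⠀
⠀⠀⠀⠂⠂⠂⠂⠂⠀⠀⠀
⠀⠀⠀⠀⠀⠀⠀⠀⠀⠀⠀
⠀⠀⠀⠀⠀⠀⠀⠀⠀⠀⠀


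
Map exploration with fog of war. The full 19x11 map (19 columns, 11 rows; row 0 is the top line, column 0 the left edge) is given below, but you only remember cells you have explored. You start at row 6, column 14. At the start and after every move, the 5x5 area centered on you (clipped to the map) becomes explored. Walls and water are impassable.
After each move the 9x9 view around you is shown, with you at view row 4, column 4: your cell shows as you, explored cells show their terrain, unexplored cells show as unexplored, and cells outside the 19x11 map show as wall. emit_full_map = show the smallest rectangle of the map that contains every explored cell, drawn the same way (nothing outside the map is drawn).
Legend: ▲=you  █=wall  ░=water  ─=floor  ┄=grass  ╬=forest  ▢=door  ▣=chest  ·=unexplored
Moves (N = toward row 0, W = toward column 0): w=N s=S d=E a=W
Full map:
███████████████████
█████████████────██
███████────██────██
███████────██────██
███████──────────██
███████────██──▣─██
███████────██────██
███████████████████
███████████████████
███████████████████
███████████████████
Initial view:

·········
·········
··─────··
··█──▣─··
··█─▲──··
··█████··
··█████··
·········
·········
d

········█
········█
·─────█·█
·█──▣─█·█
·█──▲─█·█
·██████·█
·██████·█
········█
········█

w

········█
········█
··────█·█
·─────█·█
·█──▲─█·█
·█────█·█
·██████·█
·██████·█
········█

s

········█
··────█·█
·─────█·█
·█──▣─█·█
·█──▲─█·█
·██████·█
·██████·█
········█
········█

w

········█
········█
··────█·█
·─────█·█
·█──▲─█·█
·█────█·█
·██████·█
·██████·█
········█

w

········█
········█
··────█·█
··────█·█
·───▲─█·█
·█──▣─█·█
·█────█·█
·██████·█
·██████·█

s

········█
··────█·█
··────█·█
·─────█·█
·█──▲─█·█
·█────█·█
·██████·█
·██████·█
········█

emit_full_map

·────█
·────█
─────█
█──▲─█
█────█
██████
██████

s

··────█·█
··────█·█
·─────█·█
·█──▣─█·█
·█──▲─█·█
·██████·█
·██████·█
········█
········█

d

·────█·██
·────█·██
─────████
█──▣─████
█───▲████
█████████
█████████
·······██
·······██

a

··────█·█
··────█·█
·─────███
·█──▣─███
·█──▲─███
·████████
·████████
········█
········█

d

·────█·██
·────█·██
─────████
█──▣─████
█───▲████
█████████
█████████
·······██
·······██

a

··────█·█
··────█·█
·─────███
·█──▣─███
·█──▲─███
·████████
·████████
········█
········█

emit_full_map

·────█·
·────█·
─────██
█──▣─██
█──▲─██
███████
███████

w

········█
··────█·█
··────█·█
·─────███
·█──▲─███
·█────███
·████████
·████████
········█
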